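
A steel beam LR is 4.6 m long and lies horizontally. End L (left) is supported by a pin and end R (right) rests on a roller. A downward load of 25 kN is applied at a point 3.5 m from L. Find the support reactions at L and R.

L_x = 0, L_y = 5.978 kN, R_y = 19.02 kN

ΣM about L: R_y·4.6 − 25·3.5 = 0 → R_y = 87.5/4.6 = 19.0217 ≈ 19.02 kN.
ΣF_y = 0: L_y + 19.0217 − 25 = 0 → L_y = 5.978 kN.
ΣF_x = 0: no horizontal applied forces, so L_x = 0.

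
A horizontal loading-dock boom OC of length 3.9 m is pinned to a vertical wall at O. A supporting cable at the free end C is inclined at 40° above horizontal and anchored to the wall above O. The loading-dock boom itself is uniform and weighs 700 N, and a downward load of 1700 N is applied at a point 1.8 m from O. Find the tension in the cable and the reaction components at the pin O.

T = 1765 N, O_x = 1352 N, O_y = 1265 N

ΣM about O: T·sin40°·3.9 − 700·1.95 − 1700·1.8 = 0 → T = 4425/(3.9·0.642788) = 1765.15 ≈ 1765 N.
ΣF_x = 0: O_x − T·cos40° = 0 → O_x = 1765.15 × 0.766044 = 1352 N.
ΣF_y = 0: O_y + T·sin40° − 700 − 1700 = 0 → O_y = 2400 − 1765.15 × 0.642788 = 1265 N.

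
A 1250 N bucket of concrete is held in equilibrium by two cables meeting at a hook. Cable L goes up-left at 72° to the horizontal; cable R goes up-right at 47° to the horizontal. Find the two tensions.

T_L = 974.7 N, T_R = 441.6 N

ΣF_x = 0: −T_L·cos72° + T_R·cos47° = 0 → T_R = 0.453105·T_L.
ΣF_y = 0: T_L·sin72° + T_R·sin47° = 1250.
Substitute: T_L·(0.951057 + 0.453105·0.731354) = 1250 → T_L = 974.707 ≈ 974.7 N.
Then T_R = 0.453105 × 974.707 = 441.6 N.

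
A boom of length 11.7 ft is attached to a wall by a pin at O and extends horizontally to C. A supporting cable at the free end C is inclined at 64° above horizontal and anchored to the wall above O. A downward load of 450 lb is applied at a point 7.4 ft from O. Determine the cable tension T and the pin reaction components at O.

T = 316.7 lb, O_x = 138.8 lb, O_y = 165.4 lb

ΣM about O: T·sin64°·11.7 − 450·7.4 = 0 → T = 3330/(11.7·0.898794) = 316.664 ≈ 316.7 lb.
ΣF_x = 0: O_x − T·cos64° = 0 → O_x = 316.664 × 0.438371 = 138.8 lb.
ΣF_y = 0: O_y + T·sin64° − 450 = 0 → O_y = 450 − 316.664 × 0.898794 = 165.4 lb.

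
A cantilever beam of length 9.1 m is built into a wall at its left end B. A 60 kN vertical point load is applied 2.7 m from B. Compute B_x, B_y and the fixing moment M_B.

B_x = 0, B_y = 60.00 kN, M_B = 162.0 kN·m

ΣF_x = 0: B_x = 0.
ΣF_y = 0: B_y − 60 = 0 → B_y = 60.00 kN.
ΣM about B: M_B − 60·2.7 = 0 → M_B = 162.0 kN·m.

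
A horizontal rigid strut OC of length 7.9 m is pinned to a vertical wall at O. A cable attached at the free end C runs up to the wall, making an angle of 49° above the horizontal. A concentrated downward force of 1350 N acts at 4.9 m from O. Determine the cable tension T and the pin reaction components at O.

T = 1109 N, O_x = 727.9 N, O_y = 512.7 N

ΣM about O: T·sin49°·7.9 − 1350·4.9 = 0 → T = 6615/(7.9·0.75471) = 1109.49 ≈ 1109 N.
ΣF_x = 0: O_x − T·cos49° = 0 → O_x = 1109.49 × 0.656059 = 727.9 N.
ΣF_y = 0: O_y + T·sin49° − 1350 = 0 → O_y = 1350 − 1109.49 × 0.75471 = 512.7 N.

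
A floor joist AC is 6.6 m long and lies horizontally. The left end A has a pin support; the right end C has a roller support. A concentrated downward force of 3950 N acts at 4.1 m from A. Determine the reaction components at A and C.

A_x = 0, A_y = 1496 N, C_y = 2454 N

ΣM about A: C_y·6.6 − 3950·4.1 = 0 → C_y = 16195/6.6 = 2453.79 ≈ 2454 N.
ΣF_y = 0: A_y + 2453.79 − 3950 = 0 → A_y = 1496 N.
ΣF_x = 0: no horizontal applied forces, so A_x = 0.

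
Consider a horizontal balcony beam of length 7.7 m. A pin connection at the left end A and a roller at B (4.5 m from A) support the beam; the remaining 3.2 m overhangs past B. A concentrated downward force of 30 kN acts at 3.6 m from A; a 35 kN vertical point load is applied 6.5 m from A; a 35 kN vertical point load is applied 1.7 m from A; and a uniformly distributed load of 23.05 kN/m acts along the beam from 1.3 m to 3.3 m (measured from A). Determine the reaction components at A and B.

Resultant of the distributed load: 23.05 × 2 = 46.1 kN at 2.3 m from A.
Moments about A: B_y·4.5 − 30·3.6 − 35·6.5 − 35·1.7 − (23.05·2)·2.3 = 0 → B_y = 501.03/4.5 = 111.34 ≈ 111.3 kN.
ΣF_y = 0: A_y + 111.34 − 30 − 35 − 35 − 23.05·2 = 0 → A_y = 34.76 kN.
ΣF_x = 0: no horizontal applied forces, so A_x = 0.

A_x = 0, A_y = 34.76 kN, B_y = 111.3 kN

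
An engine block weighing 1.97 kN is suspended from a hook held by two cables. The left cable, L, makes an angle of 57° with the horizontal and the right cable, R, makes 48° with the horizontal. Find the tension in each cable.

T_L = 1.365 kN, T_R = 1.111 kN

ΣF_x = 0: −T_L·cos57° + T_R·cos48° = 0 → T_R = 0.81395·T_L.
ΣF_y = 0: T_L·sin57° + T_R·sin48° = 1.97.
Substitute: T_L·(0.838671 + 0.81395·0.743145) = 1.97 → T_L = 1.36469 ≈ 1.365 kN.
Then T_R = 0.81395 × 1.36469 = 1.111 kN.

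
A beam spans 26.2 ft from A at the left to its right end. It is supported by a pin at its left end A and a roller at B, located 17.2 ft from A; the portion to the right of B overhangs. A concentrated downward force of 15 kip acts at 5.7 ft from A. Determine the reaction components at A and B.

Taking moments about A: B_y·17.2 − 15·5.7 = 0 → B_y = 85.5/17.2 = 4.97093 ≈ 4.971 kip.
ΣF_y = 0: A_y + 4.97093 − 15 = 0 → A_y = 10.03 kip.
ΣF_x = 0: no horizontal applied forces, so A_x = 0.

A_x = 0, A_y = 10.03 kip, B_y = 4.971 kip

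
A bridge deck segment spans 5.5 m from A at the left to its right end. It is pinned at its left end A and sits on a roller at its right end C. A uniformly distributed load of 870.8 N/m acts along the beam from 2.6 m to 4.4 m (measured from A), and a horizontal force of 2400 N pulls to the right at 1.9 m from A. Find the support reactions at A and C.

Resultant of the distributed load: 870.8 × 1.8 = 1567.44 N at 3.5 m from A.
ΣM about A: C_y·5.5 − (870.8·1.8)·3.5 = 0 → C_y = 5486.04/5.5 = 997.462 ≈ 997.5 N.
ΣF_y = 0: A_y + 997.462 − 870.8·1.8 = 0 → A_y = 570.0 N.
ΣF_x = 0: A_x + 2400 = 0 → A_x = -2400 N.

A_x = -2400 N, A_y = 570.0 N, C_y = 997.5 N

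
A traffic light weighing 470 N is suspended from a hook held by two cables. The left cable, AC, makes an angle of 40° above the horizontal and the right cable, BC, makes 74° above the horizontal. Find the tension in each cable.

T_AC = 141.8 N, T_BC = 394.1 N

ΣF_x = 0: −T_AC·cos40° + T_BC·cos74° = 0 → T_BC = 2.77917·T_AC.
ΣF_y = 0: T_AC·sin40° + T_BC·sin74° = 470.
Substitute: T_AC·(0.642788 + 2.77917·0.961262) = 470 → T_AC = 141.81 ≈ 141.8 N.
Then T_BC = 2.77917 × 141.81 = 394.1 N.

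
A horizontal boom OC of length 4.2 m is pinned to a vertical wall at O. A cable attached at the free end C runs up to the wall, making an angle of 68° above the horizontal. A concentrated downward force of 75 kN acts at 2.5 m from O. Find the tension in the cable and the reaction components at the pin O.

ΣM about O: T·sin68°·4.2 − 75·2.5 = 0 → T = 187.5/(4.2·0.927184) = 48.1489 ≈ 48.15 kN.
ΣF_x = 0: O_x − T·cos68° = 0 → O_x = 48.1489 × 0.374607 = 18.04 kN.
ΣF_y = 0: O_y + T·sin68° − 75 = 0 → O_y = 75 − 48.1489 × 0.927184 = 30.36 kN.

T = 48.15 kN, O_x = 18.04 kN, O_y = 30.36 kN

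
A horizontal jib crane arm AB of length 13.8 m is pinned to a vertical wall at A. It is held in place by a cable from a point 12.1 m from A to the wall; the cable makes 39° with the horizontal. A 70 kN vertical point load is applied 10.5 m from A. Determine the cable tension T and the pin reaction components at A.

ΣM about A: T·sin39°·12.1 − 70·10.5 = 0 → T = 735/(12.1·0.62932) = 96.5229 ≈ 96.52 kN.
ΣF_x = 0: A_x − T·cos39° = 0 → A_x = 96.5229 × 0.777146 = 75.01 kN.
ΣF_y = 0: A_y + T·sin39° − 70 = 0 → A_y = 70 − 96.5229 × 0.62932 = 9.256 kN.

T = 96.52 kN, A_x = 75.01 kN, A_y = 9.256 kN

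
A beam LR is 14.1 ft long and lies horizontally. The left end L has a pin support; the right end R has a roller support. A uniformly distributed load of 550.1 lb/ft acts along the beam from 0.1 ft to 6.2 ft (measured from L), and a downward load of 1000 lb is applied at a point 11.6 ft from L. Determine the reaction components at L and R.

L_x = 0, L_y = 2783 lb, R_y = 1572 lb

Resultant of the distributed load: 550.1 × 6.1 = 3355.61 lb at 3.15 ft from L.
ΣM about L: R_y·14.1 − (550.1·6.1)·3.15 − 1000·11.6 = 0 → R_y = 22170.1715/14.1 = 1572.35 ≈ 1572 lb.
ΣF_y = 0: L_y + 1572.35 − 550.1·6.1 − 1000 = 0 → L_y = 2783 lb.
ΣF_x = 0: no horizontal applied forces, so L_x = 0.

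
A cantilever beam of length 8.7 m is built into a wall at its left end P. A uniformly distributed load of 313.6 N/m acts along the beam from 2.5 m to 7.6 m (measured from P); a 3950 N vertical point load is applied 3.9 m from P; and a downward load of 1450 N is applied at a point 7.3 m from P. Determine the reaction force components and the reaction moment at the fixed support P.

P_x = 0, P_y = 6999 N, M_P = 34070 N·m

Resultant of the distributed load: 313.6 × 5.1 = 1599.36 N at 5.05 m from P.
ΣF_x = 0: P_x = 0.
ΣF_y = 0: P_y − 313.6·5.1 − 3950 − 1450 = 0 → P_y = 6999 N.
ΣM about P: M_P − (313.6·5.1)·5.05 − 3950·3.9 − 1450·7.3 = 0 → M_P = 34070 N·m.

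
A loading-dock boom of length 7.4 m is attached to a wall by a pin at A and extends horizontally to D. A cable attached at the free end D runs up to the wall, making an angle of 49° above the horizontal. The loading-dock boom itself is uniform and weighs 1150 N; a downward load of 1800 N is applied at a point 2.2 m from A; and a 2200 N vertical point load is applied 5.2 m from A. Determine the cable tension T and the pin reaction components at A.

T = 3519 N, A_x = 2309 N, A_y = 2494 N

ΣM about A: T·sin49°·7.4 − 1150·3.7 − 1800·2.2 − 2200·5.2 = 0 → T = 19655/(7.4·0.75471) = 3519.34 ≈ 3519 N.
ΣF_x = 0: A_x − T·cos49° = 0 → A_x = 3519.34 × 0.656059 = 2309 N.
ΣF_y = 0: A_y + T·sin49° − 1150 − 1800 − 2200 = 0 → A_y = 5150 − 3519.34 × 0.75471 = 2494 N.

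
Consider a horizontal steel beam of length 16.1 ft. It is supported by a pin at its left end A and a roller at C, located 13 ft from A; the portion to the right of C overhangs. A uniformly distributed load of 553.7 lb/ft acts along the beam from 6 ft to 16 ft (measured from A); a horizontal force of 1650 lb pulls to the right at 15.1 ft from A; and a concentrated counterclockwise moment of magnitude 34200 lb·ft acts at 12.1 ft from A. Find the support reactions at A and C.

A_x = -1650 lb, A_y = 3483 lb, C_y = 2054 lb

Resultant of the distributed load: 553.7 × 10 = 5537 lb at 11 ft from A.
Moments about A: C_y·13 − (553.7·10)·11 + 34200 = 0 → C_y = 26707/13 = 2054.38 ≈ 2054 lb.
ΣF_y = 0: A_y + 2054.38 − 553.7·10 = 0 → A_y = 3483 lb.
ΣF_x = 0: A_x + 1650 = 0 → A_x = -1650 lb.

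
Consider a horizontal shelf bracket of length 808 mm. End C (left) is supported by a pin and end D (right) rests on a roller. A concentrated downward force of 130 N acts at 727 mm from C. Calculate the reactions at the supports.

C_x = 0, C_y = 13.03 N, D_y = 117.0 N

Moments about C: D_y·808 − 130·727 = 0 → D_y = 94510/808 = 116.968 ≈ 117.0 N.
ΣF_y = 0: C_y + 116.968 − 130 = 0 → C_y = 13.03 N.
ΣF_x = 0: no horizontal applied forces, so C_x = 0.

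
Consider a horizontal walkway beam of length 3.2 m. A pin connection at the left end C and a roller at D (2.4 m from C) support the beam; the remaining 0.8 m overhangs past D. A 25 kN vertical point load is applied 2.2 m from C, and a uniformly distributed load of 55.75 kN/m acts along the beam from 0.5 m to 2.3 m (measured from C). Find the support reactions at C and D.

Resultant of the distributed load: 55.75 × 1.8 = 100.35 kN at 1.4 m from C.
Taking moments about C: D_y·2.4 − 25·2.2 − (55.75·1.8)·1.4 = 0 → D_y = 195.49/2.4 = 81.4542 ≈ 81.45 kN.
ΣF_y = 0: C_y + 81.4542 − 25 − 55.75·1.8 = 0 → C_y = 43.90 kN.
ΣF_x = 0: no horizontal applied forces, so C_x = 0.

C_x = 0, C_y = 43.90 kN, D_y = 81.45 kN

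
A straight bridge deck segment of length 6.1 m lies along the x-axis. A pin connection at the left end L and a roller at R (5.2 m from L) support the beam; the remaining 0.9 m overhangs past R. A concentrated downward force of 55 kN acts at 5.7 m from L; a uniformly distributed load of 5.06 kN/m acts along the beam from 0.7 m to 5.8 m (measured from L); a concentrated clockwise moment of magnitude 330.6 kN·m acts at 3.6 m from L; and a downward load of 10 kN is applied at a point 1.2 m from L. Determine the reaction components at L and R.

Resultant of the distributed load: 5.06 × 5.1 = 25.806 kN at 3.25 m from L.
Taking moments about L: R_y·5.2 − 55·5.7 − (5.06·5.1)·3.25 − 330.6 − 10·1.2 = 0 → R_y = 739.9695/5.2 = 142.302 ≈ 142.3 kN.
ΣF_y = 0: L_y + 142.302 − 55 − 5.06·5.1 − 10 = 0 → L_y = -51.50 kN.
ΣF_x = 0: no horizontal applied forces, so L_x = 0.

L_x = 0, L_y = -51.50 kN, R_y = 142.3 kN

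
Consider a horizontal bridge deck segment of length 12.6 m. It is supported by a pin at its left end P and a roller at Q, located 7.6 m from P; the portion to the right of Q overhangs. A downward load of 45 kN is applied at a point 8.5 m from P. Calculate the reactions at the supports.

P_x = 0, P_y = -5.329 kN, Q_y = 50.33 kN

Taking moments about P: Q_y·7.6 − 45·8.5 = 0 → Q_y = 382.5/7.6 = 50.3289 ≈ 50.33 kN.
ΣF_y = 0: P_y + 50.3289 − 45 = 0 → P_y = -5.329 kN.
ΣF_x = 0: no horizontal applied forces, so P_x = 0.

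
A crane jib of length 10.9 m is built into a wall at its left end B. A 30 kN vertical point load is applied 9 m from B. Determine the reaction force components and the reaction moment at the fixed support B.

ΣF_x = 0: B_x = 0.
ΣF_y = 0: B_y − 30 = 0 → B_y = 30.00 kN.
ΣM about B: M_B − 30·9 = 0 → M_B = 270.0 kN·m.

B_x = 0, B_y = 30.00 kN, M_B = 270.0 kN·m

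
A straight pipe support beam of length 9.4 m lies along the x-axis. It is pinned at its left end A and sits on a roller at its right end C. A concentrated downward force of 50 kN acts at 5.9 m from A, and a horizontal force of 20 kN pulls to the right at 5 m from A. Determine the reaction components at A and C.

A_x = -20.00 kN, A_y = 18.62 kN, C_y = 31.38 kN

Moments about A: C_y·9.4 − 50·5.9 = 0 → C_y = 295/9.4 = 31.383 ≈ 31.38 kN.
ΣF_y = 0: A_y + 31.383 − 50 = 0 → A_y = 18.62 kN.
ΣF_x = 0: A_x + 20 = 0 → A_x = -20.00 kN.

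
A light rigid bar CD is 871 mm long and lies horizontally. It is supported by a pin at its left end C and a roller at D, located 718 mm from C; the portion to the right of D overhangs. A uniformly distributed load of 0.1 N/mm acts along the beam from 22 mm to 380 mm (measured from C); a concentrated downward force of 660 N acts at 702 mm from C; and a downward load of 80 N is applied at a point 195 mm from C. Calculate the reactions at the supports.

C_x = 0, C_y = 98.76 N, D_y = 677.0 N

Resultant of the distributed load: 0.1 × 358 = 35.8 N at 201 mm from C.
Taking moments about C: D_y·718 − (0.1·358)·201 − 660·702 − 80·195 = 0 → D_y = 486115.8/718 = 677.042 ≈ 677.0 N.
ΣF_y = 0: C_y + 677.042 − 0.1·358 − 660 − 80 = 0 → C_y = 98.76 N.
ΣF_x = 0: no horizontal applied forces, so C_x = 0.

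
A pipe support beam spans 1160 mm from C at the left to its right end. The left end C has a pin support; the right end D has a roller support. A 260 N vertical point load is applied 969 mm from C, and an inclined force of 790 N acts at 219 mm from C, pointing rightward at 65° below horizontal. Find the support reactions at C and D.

C_x = -333.9 N, C_y = 623.6 N, D_y = 352.4 N

ΣM about C: D_y·1160 − 260·969 − 790·sin65°·219 = 0 → D_y = 408740/1160 = 352.362 ≈ 352.4 N.
ΣF_y = 0: C_y + 352.362 − 260 − 790·sin65° = 0 → C_y = 623.6 N.
ΣF_x = 0: C_x + 790·cos65° = 0 → C_x = -333.9 N.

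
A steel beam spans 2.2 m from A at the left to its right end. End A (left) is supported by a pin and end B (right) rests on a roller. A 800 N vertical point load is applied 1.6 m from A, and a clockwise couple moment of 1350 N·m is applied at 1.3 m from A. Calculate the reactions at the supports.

Taking moments about A: B_y·2.2 − 800·1.6 − 1350 = 0 → B_y = 2630/2.2 = 1195.45 ≈ 1195 N.
ΣF_y = 0: A_y + 1195.45 − 800 = 0 → A_y = -395.5 N.
ΣF_x = 0: no horizontal applied forces, so A_x = 0.

A_x = 0, A_y = -395.5 N, B_y = 1195 N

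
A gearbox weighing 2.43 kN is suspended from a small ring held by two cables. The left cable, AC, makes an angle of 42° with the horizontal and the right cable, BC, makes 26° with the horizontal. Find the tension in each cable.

T_AC = 2.356 kN, T_BC = 1.948 kN

ΣF_x = 0: −T_AC·cos42° + T_BC·cos26° = 0 → T_BC = 0.826824·T_AC.
ΣF_y = 0: T_AC·sin42° + T_BC·sin26° = 2.43.
Substitute: T_AC·(0.669131 + 0.826824·0.438371) = 2.43 → T_AC = 2.35559 ≈ 2.356 kN.
Then T_BC = 0.826824 × 2.35559 = 1.948 kN.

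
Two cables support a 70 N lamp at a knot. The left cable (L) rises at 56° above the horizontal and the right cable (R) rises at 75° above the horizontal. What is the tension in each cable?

ΣF_x = 0: −T_L·cos56° + T_R·cos75° = 0 → T_R = 2.16056·T_L.
ΣF_y = 0: T_L·sin56° + T_R·sin75° = 70.
Substitute: T_L·(0.829038 + 2.16056·0.965926) = 70 → T_L = 24.0057 ≈ 24.01 N.
Then T_R = 2.16056 × 24.0057 = 51.87 N.

T_L = 24.01 N, T_R = 51.87 N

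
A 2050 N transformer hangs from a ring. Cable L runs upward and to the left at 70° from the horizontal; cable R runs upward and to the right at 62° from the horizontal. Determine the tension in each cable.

ΣF_x = 0: −T_L·cos70° + T_R·cos62° = 0 → T_R = 0.728522·T_L.
ΣF_y = 0: T_L·sin70° + T_R·sin62° = 2050.
Substitute: T_L·(0.939693 + 0.728522·0.882948) = 2050 → T_L = 1295.06 ≈ 1295 N.
Then T_R = 0.728522 × 1295.06 = 943.5 N.

T_L = 1295 N, T_R = 943.5 N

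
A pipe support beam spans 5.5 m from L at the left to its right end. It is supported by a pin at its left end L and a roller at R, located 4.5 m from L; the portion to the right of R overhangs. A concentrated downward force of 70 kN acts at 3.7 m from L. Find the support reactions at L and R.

L_x = 0, L_y = 12.44 kN, R_y = 57.56 kN

ΣM about L: R_y·4.5 − 70·3.7 = 0 → R_y = 259/4.5 = 57.5556 ≈ 57.56 kN.
ΣF_y = 0: L_y + 57.5556 − 70 = 0 → L_y = 12.44 kN.
ΣF_x = 0: no horizontal applied forces, so L_x = 0.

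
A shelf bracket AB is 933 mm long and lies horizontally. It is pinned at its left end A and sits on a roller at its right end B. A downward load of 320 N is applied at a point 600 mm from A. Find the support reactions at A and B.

Taking moments about A: B_y·933 − 320·600 = 0 → B_y = 192000/933 = 205.788 ≈ 205.8 N.
ΣF_y = 0: A_y + 205.788 − 320 = 0 → A_y = 114.2 N.
ΣF_x = 0: no horizontal applied forces, so A_x = 0.

A_x = 0, A_y = 114.2 N, B_y = 205.8 N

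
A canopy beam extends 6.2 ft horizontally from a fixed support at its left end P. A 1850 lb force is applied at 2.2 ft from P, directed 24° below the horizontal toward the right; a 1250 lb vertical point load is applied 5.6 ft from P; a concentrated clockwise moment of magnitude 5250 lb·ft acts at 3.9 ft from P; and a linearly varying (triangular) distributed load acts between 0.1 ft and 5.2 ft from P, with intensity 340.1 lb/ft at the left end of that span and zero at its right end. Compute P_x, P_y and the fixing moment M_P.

Resultant of the triangular load: ½ × 340.1 × 5.1 = 867.255 lb, acting at 1.8 ft from P (one-third of the span from the peak).
ΣF_x = 0: P_x + 1850·cos24° = 0 → P_x = -1690 lb.
ΣF_y = 0: P_y − 1850·sin24° − 1250 − ½·340.1·5.1 = 0 → P_y = 2870 lb.
ΣM about P: M_P − 1850·sin24°·2.2 − 1250·5.6 − 5250 − (½·340.1·5.1)·1.8 = 0 → M_P = 15470 lb·ft.

P_x = -1690 lb, P_y = 2870 lb, M_P = 15470 lb·ft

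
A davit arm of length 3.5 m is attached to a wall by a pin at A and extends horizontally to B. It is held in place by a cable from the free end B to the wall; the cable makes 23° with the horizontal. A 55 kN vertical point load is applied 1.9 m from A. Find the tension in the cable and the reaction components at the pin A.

T = 76.41 kN, A_x = 70.34 kN, A_y = 25.14 kN

ΣM about A: T·sin23°·3.5 − 55·1.9 = 0 → T = 104.5/(3.5·0.390731) = 76.4136 ≈ 76.41 kN.
ΣF_x = 0: A_x − T·cos23° = 0 → A_x = 76.4136 × 0.920505 = 70.34 kN.
ΣF_y = 0: A_y + T·sin23° − 55 = 0 → A_y = 55 − 76.4136 × 0.390731 = 25.14 kN.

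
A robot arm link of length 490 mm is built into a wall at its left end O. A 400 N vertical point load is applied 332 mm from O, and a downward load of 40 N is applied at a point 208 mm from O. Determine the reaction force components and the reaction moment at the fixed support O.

O_x = 0, O_y = 440.0 N, M_O = 141100 N·mm

ΣF_x = 0: O_x = 0.
ΣF_y = 0: O_y − 400 − 40 = 0 → O_y = 440.0 N.
ΣM about O: M_O − 400·332 − 40·208 = 0 → M_O = 141100 N·mm.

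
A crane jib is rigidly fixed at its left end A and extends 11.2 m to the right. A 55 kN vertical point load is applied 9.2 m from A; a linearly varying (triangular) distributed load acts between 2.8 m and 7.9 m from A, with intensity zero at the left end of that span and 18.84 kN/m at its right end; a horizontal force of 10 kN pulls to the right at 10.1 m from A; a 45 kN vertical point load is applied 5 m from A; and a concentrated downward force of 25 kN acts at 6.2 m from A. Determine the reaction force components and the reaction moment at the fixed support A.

A_x = -10.00 kN, A_y = 173.0 kN, M_A = 1184 kN·m

Resultant of the triangular load: ½ × 18.84 × 5.1 = 48.042 kN, acting at 6.2 m from A (one-third of the span from the peak).
ΣF_x = 0: A_x + 10 = 0 → A_x = -10.00 kN.
ΣF_y = 0: A_y − 55 − ½·18.84·5.1 − 45 − 25 = 0 → A_y = 173.0 kN.
ΣM about A: M_A − 55·9.2 − (½·18.84·5.1)·6.2 − 45·5 − 25·6.2 = 0 → M_A = 1184 kN·m.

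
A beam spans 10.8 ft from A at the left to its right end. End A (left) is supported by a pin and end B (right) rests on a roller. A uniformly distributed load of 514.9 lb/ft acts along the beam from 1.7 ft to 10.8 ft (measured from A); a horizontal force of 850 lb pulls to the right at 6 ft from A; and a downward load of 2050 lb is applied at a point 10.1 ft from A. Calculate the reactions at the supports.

A_x = -850.0 lb, A_y = 2107 lb, B_y = 4629 lb

Resultant of the distributed load: 514.9 × 9.1 = 4685.59 lb at 6.25 ft from A.
ΣM about A: B_y·10.8 − (514.9·9.1)·6.25 − 2050·10.1 = 0 → B_y = 49989.9375/10.8 = 4628.7 ≈ 4629 lb.
ΣF_y = 0: A_y + 4628.7 − 514.9·9.1 − 2050 = 0 → A_y = 2107 lb.
ΣF_x = 0: A_x + 850 = 0 → A_x = -850.0 lb.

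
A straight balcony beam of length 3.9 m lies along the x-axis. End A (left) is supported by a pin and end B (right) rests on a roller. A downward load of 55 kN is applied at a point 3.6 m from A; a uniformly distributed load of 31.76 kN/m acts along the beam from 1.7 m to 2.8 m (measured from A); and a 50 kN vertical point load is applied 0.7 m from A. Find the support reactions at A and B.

Resultant of the distributed load: 31.76 × 1.1 = 34.936 kN at 2.25 m from A.
Taking moments about A: B_y·3.9 − 55·3.6 − (31.76·1.1)·2.25 − 50·0.7 = 0 → B_y = 311.606/3.9 = 79.899 ≈ 79.90 kN.
ΣF_y = 0: A_y + 79.899 − 55 − 31.76·1.1 − 50 = 0 → A_y = 60.04 kN.
ΣF_x = 0: no horizontal applied forces, so A_x = 0.

A_x = 0, A_y = 60.04 kN, B_y = 79.90 kN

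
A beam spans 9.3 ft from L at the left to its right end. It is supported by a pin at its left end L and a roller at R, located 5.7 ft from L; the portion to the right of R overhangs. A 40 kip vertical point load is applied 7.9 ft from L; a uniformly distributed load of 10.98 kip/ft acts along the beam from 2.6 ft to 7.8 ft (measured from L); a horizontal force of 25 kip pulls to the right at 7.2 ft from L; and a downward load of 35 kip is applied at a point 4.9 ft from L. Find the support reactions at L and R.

L_x = -25.00 kip, L_y = -5.518 kip, R_y = 137.6 kip

Resultant of the distributed load: 10.98 × 5.2 = 57.096 kip at 5.2 ft from L.
Taking moments about L: R_y·5.7 − 40·7.9 − (10.98·5.2)·5.2 − 35·4.9 = 0 → R_y = 784.3992/5.7 = 137.614 ≈ 137.6 kip.
ΣF_y = 0: L_y + 137.614 − 40 − 10.98·5.2 − 35 = 0 → L_y = -5.518 kip.
ΣF_x = 0: L_x + 25 = 0 → L_x = -25.00 kip.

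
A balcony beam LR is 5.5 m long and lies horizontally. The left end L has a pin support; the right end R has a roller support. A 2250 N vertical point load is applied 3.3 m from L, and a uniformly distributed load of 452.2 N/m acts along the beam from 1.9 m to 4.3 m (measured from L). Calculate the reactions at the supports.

Resultant of the distributed load: 452.2 × 2.4 = 1085.28 N at 3.1 m from L.
ΣM about L: R_y·5.5 − 2250·3.3 − (452.2·2.4)·3.1 = 0 → R_y = 10789.368/5.5 = 1961.7 ≈ 1962 N.
ΣF_y = 0: L_y + 1961.7 − 2250 − 452.2·2.4 = 0 → L_y = 1374 N.
ΣF_x = 0: no horizontal applied forces, so L_x = 0.

L_x = 0, L_y = 1374 N, R_y = 1962 N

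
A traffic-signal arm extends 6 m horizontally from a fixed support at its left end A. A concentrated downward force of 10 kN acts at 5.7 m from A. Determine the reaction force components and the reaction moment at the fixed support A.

A_x = 0, A_y = 10.00 kN, M_A = 57.00 kN·m

ΣF_x = 0: A_x = 0.
ΣF_y = 0: A_y − 10 = 0 → A_y = 10.00 kN.
ΣM about A: M_A − 10·5.7 = 0 → M_A = 57.00 kN·m.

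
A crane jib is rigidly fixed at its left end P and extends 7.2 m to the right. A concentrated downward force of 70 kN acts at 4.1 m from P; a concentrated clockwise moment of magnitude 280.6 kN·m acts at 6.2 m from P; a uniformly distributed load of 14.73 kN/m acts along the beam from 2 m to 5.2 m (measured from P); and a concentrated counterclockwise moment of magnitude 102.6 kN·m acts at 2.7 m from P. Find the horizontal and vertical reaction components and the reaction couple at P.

P_x = 0, P_y = 117.1 kN, M_P = 634.7 kN·m

Resultant of the distributed load: 14.73 × 3.2 = 47.136 kN at 3.6 m from P.
ΣF_x = 0: P_x = 0.
ΣF_y = 0: P_y − 70 − 14.73·3.2 = 0 → P_y = 117.1 kN.
ΣM about P: M_P − 70·4.1 − 280.6 − (14.73·3.2)·3.6 + 102.6 = 0 → M_P = 634.7 kN·m.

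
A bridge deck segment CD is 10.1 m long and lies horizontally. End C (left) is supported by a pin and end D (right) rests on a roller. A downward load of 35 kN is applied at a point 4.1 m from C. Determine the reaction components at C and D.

Taking moments about C: D_y·10.1 − 35·4.1 = 0 → D_y = 143.5/10.1 = 14.2079 ≈ 14.21 kN.
ΣF_y = 0: C_y + 14.2079 − 35 = 0 → C_y = 20.79 kN.
ΣF_x = 0: no horizontal applied forces, so C_x = 0.

C_x = 0, C_y = 20.79 kN, D_y = 14.21 kN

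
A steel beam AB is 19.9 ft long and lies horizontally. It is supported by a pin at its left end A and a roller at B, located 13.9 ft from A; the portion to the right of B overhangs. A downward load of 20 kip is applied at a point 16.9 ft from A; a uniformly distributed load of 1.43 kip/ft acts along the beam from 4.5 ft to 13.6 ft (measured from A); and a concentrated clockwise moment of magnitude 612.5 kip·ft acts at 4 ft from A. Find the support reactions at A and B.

A_x = 0, A_y = -43.84 kip, B_y = 76.85 kip

Resultant of the distributed load: 1.43 × 9.1 = 13.013 kip at 9.05 ft from A.
Moments about A: B_y·13.9 − 20·16.9 − (1.43·9.1)·9.05 − 612.5 = 0 → B_y = 1068.26765/13.9 = 76.8538 ≈ 76.85 kip.
ΣF_y = 0: A_y + 76.8538 − 20 − 1.43·9.1 = 0 → A_y = -43.84 kip.
ΣF_x = 0: no horizontal applied forces, so A_x = 0.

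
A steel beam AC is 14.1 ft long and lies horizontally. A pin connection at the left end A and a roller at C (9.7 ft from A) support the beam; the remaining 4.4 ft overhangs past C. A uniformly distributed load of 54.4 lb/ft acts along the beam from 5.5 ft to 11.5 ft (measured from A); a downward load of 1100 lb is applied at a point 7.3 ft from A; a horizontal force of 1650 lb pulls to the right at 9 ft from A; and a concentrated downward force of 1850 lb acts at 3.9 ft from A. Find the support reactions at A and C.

Resultant of the distributed load: 54.4 × 6 = 326.4 lb at 8.5 ft from A.
Taking moments about A: C_y·9.7 − (54.4·6)·8.5 − 1100·7.3 − 1850·3.9 = 0 → C_y = 18019.4/9.7 = 1857.67 ≈ 1858 lb.
ΣF_y = 0: A_y + 1857.67 − 54.4·6 − 1100 − 1850 = 0 → A_y = 1419 lb.
ΣF_x = 0: A_x + 1650 = 0 → A_x = -1650 lb.

A_x = -1650 lb, A_y = 1419 lb, C_y = 1858 lb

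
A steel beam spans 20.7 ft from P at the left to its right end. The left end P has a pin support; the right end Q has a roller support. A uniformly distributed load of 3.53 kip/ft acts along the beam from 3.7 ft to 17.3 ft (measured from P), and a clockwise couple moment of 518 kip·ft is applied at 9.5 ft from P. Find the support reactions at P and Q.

Resultant of the distributed load: 3.53 × 13.6 = 48.008 kip at 10.5 ft from P.
Moments about P: Q_y·20.7 − (3.53·13.6)·10.5 − 518 = 0 → Q_y = 1022.084/20.7 = 49.376 ≈ 49.38 kip.
ΣF_y = 0: P_y + 49.376 − 3.53·13.6 = 0 → P_y = -1.368 kip.
ΣF_x = 0: no horizontal applied forces, so P_x = 0.

P_x = 0, P_y = -1.368 kip, Q_y = 49.38 kip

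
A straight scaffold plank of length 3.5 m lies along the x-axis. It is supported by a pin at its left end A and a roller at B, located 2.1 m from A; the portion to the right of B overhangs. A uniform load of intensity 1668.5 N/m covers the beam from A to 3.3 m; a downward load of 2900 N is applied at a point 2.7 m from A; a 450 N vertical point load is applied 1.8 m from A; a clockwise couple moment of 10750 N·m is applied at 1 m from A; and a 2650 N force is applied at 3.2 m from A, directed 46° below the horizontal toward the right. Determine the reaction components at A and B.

A_x = -1841 N, A_y = -5702 N, B_y = 16460 N

Resultant of the distributed load: 1668.5 × 3.3 = 5506.05 N at 1.65 m from A.
ΣM about A: B_y·2.1 − (1668.5·3.3)·1.65 − 2900·2.7 − 450·1.8 − 10750 − 2650·sin46°·3.2 = 0 → B_y = 34575/2.1 = 16464.3 ≈ 16460 N.
ΣF_y = 0: A_y + 16464.3 − 1668.5·3.3 − 2900 − 450 − 2650·sin46° = 0 → A_y = -5702 N.
ΣF_x = 0: A_x + 2650·cos46° = 0 → A_x = -1841 N.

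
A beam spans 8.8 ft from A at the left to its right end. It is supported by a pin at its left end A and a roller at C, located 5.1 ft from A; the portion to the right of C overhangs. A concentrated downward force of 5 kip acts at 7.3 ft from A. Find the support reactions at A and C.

A_x = 0, A_y = -2.157 kip, C_y = 7.157 kip

Moments about A: C_y·5.1 − 5·7.3 = 0 → C_y = 36.5/5.1 = 7.15686 ≈ 7.157 kip.
ΣF_y = 0: A_y + 7.15686 − 5 = 0 → A_y = -2.157 kip.
ΣF_x = 0: no horizontal applied forces, so A_x = 0.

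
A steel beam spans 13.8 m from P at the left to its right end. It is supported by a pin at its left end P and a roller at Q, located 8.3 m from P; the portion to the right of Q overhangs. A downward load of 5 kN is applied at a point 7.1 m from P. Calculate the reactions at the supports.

P_x = 0, P_y = 0.7229 kN, Q_y = 4.277 kN

Taking moments about P: Q_y·8.3 − 5·7.1 = 0 → Q_y = 35.5/8.3 = 4.27711 ≈ 4.277 kN.
ΣF_y = 0: P_y + 4.27711 − 5 = 0 → P_y = 0.7229 kN.
ΣF_x = 0: no horizontal applied forces, so P_x = 0.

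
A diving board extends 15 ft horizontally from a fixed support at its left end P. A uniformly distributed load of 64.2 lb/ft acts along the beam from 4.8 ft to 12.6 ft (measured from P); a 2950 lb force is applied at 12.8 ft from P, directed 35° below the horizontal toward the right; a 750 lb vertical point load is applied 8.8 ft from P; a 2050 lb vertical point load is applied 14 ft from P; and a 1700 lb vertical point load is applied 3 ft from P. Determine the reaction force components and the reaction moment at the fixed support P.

Resultant of the distributed load: 64.2 × 7.8 = 500.76 lb at 8.7 ft from P.
ΣF_x = 0: P_x + 2950·cos35° = 0 → P_x = -2416 lb.
ΣF_y = 0: P_y − 64.2·7.8 − 2950·sin35° − 750 − 2050 − 1700 = 0 → P_y = 6693 lb.
ΣM about P: M_P − (64.2·7.8)·8.7 − 2950·sin35°·12.8 − 750·8.8 − 2050·14 − 1700·3 = 0 → M_P = 66410 lb·ft.

P_x = -2416 lb, P_y = 6693 lb, M_P = 66410 lb·ft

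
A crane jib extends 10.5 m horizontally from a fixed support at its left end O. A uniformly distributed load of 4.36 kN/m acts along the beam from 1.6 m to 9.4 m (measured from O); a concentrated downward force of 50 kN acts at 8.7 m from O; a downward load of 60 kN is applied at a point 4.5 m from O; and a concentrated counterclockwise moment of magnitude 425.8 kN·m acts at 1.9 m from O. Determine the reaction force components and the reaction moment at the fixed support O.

O_x = 0, O_y = 144.0 kN, M_O = 466.2 kN·m

Resultant of the distributed load: 4.36 × 7.8 = 34.008 kN at 5.5 m from O.
ΣF_x = 0: O_x = 0.
ΣF_y = 0: O_y − 4.36·7.8 − 50 − 60 = 0 → O_y = 144.0 kN.
ΣM about O: M_O − (4.36·7.8)·5.5 − 50·8.7 − 60·4.5 + 425.8 = 0 → M_O = 466.2 kN·m.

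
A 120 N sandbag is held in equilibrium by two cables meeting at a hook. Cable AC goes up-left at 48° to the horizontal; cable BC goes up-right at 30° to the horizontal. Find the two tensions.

ΣF_x = 0: −T_AC·cos48° + T_BC·cos30° = 0 → T_BC = 0.772645·T_AC.
ΣF_y = 0: T_AC·sin48° + T_BC·sin30° = 120.
Substitute: T_AC·(0.743145 + 0.772645·0.5) = 120 → T_AC = 106.245 ≈ 106.2 N.
Then T_BC = 0.772645 × 106.245 = 82.09 N.

T_AC = 106.2 N, T_BC = 82.09 N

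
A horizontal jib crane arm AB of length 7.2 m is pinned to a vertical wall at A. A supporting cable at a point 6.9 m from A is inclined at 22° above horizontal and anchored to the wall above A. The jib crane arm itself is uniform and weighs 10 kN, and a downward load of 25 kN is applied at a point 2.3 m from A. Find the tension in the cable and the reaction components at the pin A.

T = 36.17 kN, A_x = 33.54 kN, A_y = 21.45 kN

ΣM about A: T·sin22°·6.9 − 10·3.6 − 25·2.3 = 0 → T = 93.5/(6.9·0.374607) = 36.1732 ≈ 36.17 kN.
ΣF_x = 0: A_x − T·cos22° = 0 → A_x = 36.1732 × 0.927184 = 33.54 kN.
ΣF_y = 0: A_y + T·sin22° − 10 − 25 = 0 → A_y = 35 − 36.1732 × 0.374607 = 21.45 kN.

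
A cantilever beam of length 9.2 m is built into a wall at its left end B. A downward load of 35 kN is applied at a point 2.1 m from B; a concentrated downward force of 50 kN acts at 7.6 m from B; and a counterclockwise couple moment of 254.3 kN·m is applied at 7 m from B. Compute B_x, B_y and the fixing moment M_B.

B_x = 0, B_y = 85.00 kN, M_B = 199.2 kN·m

ΣF_x = 0: B_x = 0.
ΣF_y = 0: B_y − 35 − 50 = 0 → B_y = 85.00 kN.
ΣM about B: M_B − 35·2.1 − 50·7.6 + 254.3 = 0 → M_B = 199.2 kN·m.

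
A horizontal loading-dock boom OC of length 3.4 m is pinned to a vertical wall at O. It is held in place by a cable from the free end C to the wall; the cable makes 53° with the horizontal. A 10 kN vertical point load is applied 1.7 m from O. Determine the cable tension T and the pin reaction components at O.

ΣM about O: T·sin53°·3.4 − 10·1.7 = 0 → T = 17/(3.4·0.798636) = 6.26067 ≈ 6.261 kN.
ΣF_x = 0: O_x − T·cos53° = 0 → O_x = 6.26067 × 0.601815 = 3.768 kN.
ΣF_y = 0: O_y + T·sin53° − 10 = 0 → O_y = 10 − 6.26067 × 0.798636 = 5.000 kN.

T = 6.261 kN, O_x = 3.768 kN, O_y = 5.000 kN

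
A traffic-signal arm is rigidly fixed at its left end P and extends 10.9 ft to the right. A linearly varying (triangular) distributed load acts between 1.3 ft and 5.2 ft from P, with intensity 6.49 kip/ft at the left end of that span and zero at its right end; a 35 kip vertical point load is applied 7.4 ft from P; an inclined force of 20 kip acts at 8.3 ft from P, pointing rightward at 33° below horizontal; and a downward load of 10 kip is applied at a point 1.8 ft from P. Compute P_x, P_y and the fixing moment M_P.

Resultant of the triangular load: ½ × 6.49 × 3.9 = 12.6555 kip, acting at 2.6 ft from P (one-third of the span from the peak).
ΣF_x = 0: P_x + 20·cos33° = 0 → P_x = -16.77 kip.
ΣF_y = 0: P_y − ½·6.49·3.9 − 35 − 20·sin33° − 10 = 0 → P_y = 68.55 kip.
ΣM about P: M_P − (½·6.49·3.9)·2.6 − 35·7.4 − 20·sin33°·8.3 − 10·1.8 = 0 → M_P = 400.3 kip·ft.

P_x = -16.77 kip, P_y = 68.55 kip, M_P = 400.3 kip·ft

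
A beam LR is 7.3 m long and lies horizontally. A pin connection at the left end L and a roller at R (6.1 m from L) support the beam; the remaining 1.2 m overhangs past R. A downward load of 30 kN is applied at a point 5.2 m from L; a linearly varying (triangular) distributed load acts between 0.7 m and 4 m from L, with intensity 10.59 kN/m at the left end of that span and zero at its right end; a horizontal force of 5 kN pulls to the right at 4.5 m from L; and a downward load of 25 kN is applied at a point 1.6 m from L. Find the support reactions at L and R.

L_x = -5.000 kN, L_y = 35.19 kN, R_y = 37.29 kN

Resultant of the triangular load: ½ × 10.59 × 3.3 = 17.4735 kN, acting at 1.8 m from L (one-third of the span from the peak).
ΣM about L: R_y·6.1 − 30·5.2 − (½·10.59·3.3)·1.8 − 25·1.6 = 0 → R_y = 227.4523/6.1 = 37.2873 ≈ 37.29 kN.
ΣF_y = 0: L_y + 37.2873 − 30 − ½·10.59·3.3 − 25 = 0 → L_y = 35.19 kN.
ΣF_x = 0: L_x + 5 = 0 → L_x = -5.000 kN.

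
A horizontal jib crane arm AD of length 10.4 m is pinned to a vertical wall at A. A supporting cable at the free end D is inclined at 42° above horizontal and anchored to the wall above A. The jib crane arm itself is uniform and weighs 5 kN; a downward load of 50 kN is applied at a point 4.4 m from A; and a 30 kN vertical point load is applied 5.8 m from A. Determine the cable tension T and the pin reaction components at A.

T = 60.35 kN, A_x = 44.85 kN, A_y = 44.62 kN

ΣM about A: T·sin42°·10.4 − 5·5.2 − 50·4.4 − 30·5.8 = 0 → T = 420/(10.4·0.669131) = 60.3538 ≈ 60.35 kN.
ΣF_x = 0: A_x − T·cos42° = 0 → A_x = 60.3538 × 0.743145 = 44.85 kN.
ΣF_y = 0: A_y + T·sin42° − 5 − 50 − 30 = 0 → A_y = 85 − 60.3538 × 0.669131 = 44.62 kN.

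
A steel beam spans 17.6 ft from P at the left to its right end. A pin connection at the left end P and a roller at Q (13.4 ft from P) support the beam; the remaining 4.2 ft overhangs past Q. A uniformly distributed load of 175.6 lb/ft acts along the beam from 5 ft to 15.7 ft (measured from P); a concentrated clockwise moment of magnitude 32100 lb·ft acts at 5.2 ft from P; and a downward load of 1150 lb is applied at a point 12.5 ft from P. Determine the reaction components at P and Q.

Resultant of the distributed load: 175.6 × 10.7 = 1878.92 lb at 10.35 ft from P.
ΣM about P: Q_y·13.4 − (175.6·10.7)·10.35 − 32100 − 1150·12.5 = 0 → Q_y = 65921.822/13.4 = 4919.54 ≈ 4920 lb.
ΣF_y = 0: P_y + 4919.54 − 175.6·10.7 − 1150 = 0 → P_y = -1891 lb.
ΣF_x = 0: no horizontal applied forces, so P_x = 0.

P_x = 0, P_y = -1891 lb, Q_y = 4920 lb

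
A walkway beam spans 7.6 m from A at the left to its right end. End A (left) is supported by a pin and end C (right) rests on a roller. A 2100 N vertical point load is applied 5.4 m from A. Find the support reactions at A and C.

ΣM about A: C_y·7.6 − 2100·5.4 = 0 → C_y = 11340/7.6 = 1492.11 ≈ 1492 N.
ΣF_y = 0: A_y + 1492.11 − 2100 = 0 → A_y = 607.9 N.
ΣF_x = 0: no horizontal applied forces, so A_x = 0.

A_x = 0, A_y = 607.9 N, C_y = 1492 N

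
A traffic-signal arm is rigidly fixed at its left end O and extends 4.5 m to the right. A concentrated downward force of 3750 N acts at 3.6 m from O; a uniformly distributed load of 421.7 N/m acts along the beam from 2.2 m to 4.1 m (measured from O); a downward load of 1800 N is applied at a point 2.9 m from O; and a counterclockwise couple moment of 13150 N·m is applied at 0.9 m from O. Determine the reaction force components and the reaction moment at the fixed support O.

Resultant of the distributed load: 421.7 × 1.9 = 801.23 N at 3.15 m from O.
ΣF_x = 0: O_x = 0.
ΣF_y = 0: O_y − 3750 − 421.7·1.9 − 1800 = 0 → O_y = 6351 N.
ΣM about O: M_O − 3750·3.6 − (421.7·1.9)·3.15 − 1800·2.9 + 13150 = 0 → M_O = 8094 N·m.

O_x = 0, O_y = 6351 N, M_O = 8094 N·m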